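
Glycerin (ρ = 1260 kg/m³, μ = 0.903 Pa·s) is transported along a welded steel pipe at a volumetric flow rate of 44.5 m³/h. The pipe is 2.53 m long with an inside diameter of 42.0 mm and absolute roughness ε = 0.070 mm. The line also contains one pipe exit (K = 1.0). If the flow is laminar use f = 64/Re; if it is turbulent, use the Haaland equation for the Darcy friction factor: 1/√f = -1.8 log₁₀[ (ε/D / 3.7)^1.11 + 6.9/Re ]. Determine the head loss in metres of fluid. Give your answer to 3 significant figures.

h_f ≈ 34.0 m

Q = 44.5 m³/h = 44.5/3600 = 0.01236 m³/s.
Cross-sectional area A = πD²/4 = π(0.042)²/4 = 0.001385 m²; mean velocity V = Q/A = 0.01236/0.001385 = 8.922 m/s.
Reynolds number Re = ρVD/μ = 1260 · 8.922 · 0.042 / 0.903 = 522.9.
Re < 2300 → laminar flow, so f = 64/Re = 64/522.9 = 0.1224 (the turbulent correlation is not needed).
Total minor-loss coefficient ΣK = 1·1 = 1.
ΔP = [f·L/D + ΣK]·(ρV²/2) = [0.1224·2.53/0.042 + 1]·(1260·8.922²/2) = [7.373 + 1]·5.015e+04 = 4.199e+05 Pa.
Head loss h_f = ΔP/(ρg) = 4.199e+05/(1260·9.81) = 34.0 m.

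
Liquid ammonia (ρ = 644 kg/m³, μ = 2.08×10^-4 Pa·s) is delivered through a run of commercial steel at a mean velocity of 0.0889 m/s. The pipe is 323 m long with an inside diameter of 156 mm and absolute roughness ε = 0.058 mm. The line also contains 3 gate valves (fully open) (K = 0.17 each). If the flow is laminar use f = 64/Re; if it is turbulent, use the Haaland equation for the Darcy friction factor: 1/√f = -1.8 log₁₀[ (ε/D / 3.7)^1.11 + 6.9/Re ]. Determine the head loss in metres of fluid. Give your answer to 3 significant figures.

h_f ≈ 0.0190 m

Reynolds number Re = ρVD/μ = 644 · 0.0889 · 0.156 / 0.000208 = 4.294e+04.
Re > 4000 → turbulent. Relative roughness ε/D = 5.8e-05/0.156 = 0.000372. Haaland: 1/√f = -1.8 log₁₀[(0.000372/3.7)^1.11 + 6.9/4.294e+04] = -1.8 log₁₀[3.65e-05 + 0.000161] = 6.669, so f = 0.02248.
Total minor-loss coefficient ΣK = 3·0.17 = 0.51.
ΔP = [f·L/D + ΣK]·(ρV²/2) = [0.02248·323/0.156 + 0.51]·(644·0.0889²/2) = [46.55 + 0.51]·2.545 = 119.8 Pa.
Head loss h_f = ΔP/(ρg) = 119.8/(644·9.81) = 0.0190 m.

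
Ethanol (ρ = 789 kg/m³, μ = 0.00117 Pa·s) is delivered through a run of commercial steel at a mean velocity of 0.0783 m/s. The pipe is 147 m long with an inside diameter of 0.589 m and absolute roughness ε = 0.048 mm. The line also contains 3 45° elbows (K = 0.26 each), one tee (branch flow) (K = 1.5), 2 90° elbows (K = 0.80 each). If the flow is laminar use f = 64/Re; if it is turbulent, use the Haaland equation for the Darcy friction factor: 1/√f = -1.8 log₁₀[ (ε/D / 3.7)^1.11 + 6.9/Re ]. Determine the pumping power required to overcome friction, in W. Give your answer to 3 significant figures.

P ≈ 0.500 W

Reynolds number Re = ρVD/μ = 789 · 0.0783 · 0.589 / 0.00117 = 3.11e+04.
Re > 4000 → turbulent. Relative roughness ε/D = 4.8e-05/0.589 = 8.15e-05. Haaland: 1/√f = -1.8 log₁₀[(8.15e-05/3.7)^1.11 + 6.9/3.11e+04] = -1.8 log₁₀[6.77e-06 + 0.000222] = 6.554, so f = 0.02328.
Total minor-loss coefficient ΣK = 3·0.26 + 1·1.5 + 2·0.8 = 3.88.
ΔP = [f·L/D + ΣK]·(ρV²/2) = [0.02328·147/0.589 + 3.88]·(789·0.0783²/2) = [5.811 + 3.88]·2.419 = 23.44 Pa.
Q = V·A = 0.0783·0.2725 = 0.02133 m³/s.
Pumping power P = QΔP = 0.02133·23.44 = 0.5001 W = 0.500 W.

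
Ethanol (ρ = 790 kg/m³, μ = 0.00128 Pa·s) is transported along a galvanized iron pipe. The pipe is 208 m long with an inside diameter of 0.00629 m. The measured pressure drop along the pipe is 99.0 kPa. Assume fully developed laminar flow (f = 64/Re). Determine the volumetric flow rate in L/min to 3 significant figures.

Q ≈ 0.857 L/min

For laminar flow, f = 64/Re with Re = ρVD/μ, so Darcy-Weisbach reduces to ΔP = 32μLV/D². Solving for V: V = ΔP·D²/(32μL) = 9.9e+04·(0.00629)²/(32·0.00128·208) = 0.4597 m/s.
Check: Re = ρVD/μ = 790·0.4597·0.00629/0.00128 = 1785 < 2300, so the laminar assumption holds.
Q = V·A = 0.4597·(π/4·0.00629²) = 1.429e-05 m³/s = 0.857 L/min.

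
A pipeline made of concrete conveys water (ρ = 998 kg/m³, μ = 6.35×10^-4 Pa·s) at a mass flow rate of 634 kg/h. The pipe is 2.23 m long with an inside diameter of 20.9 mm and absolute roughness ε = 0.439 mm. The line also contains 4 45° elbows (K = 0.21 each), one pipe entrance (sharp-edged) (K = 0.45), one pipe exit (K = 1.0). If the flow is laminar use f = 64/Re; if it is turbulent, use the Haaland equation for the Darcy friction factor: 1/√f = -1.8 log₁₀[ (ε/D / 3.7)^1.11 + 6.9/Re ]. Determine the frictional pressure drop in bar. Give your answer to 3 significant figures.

ΔP ≈ 0.0103 bar

ṁ = 634 kg/h = 634/3600 = 0.1761 kg/s.
A = πD²/4 = π(0.0209)²/4 = 0.0003431 m²; mean velocity V = ṁ/(ρA) = 0.1761/(998 · 0.0003431) = 0.5144 m/s.
Reynolds number Re = ρVD/μ = 998 · 0.5144 · 0.0209 / 0.000635 = 1.69e+04.
Re > 4000 → turbulent. Relative roughness ε/D = 0.000439/0.0209 = 0.021. Haaland: 1/√f = -1.8 log₁₀[(0.021/3.7)^1.11 + 6.9/1.69e+04] = -1.8 log₁₀[0.00321 + 0.000408] = 4.394, so f = 0.0518.
Total minor-loss coefficient ΣK = 4·0.21 + 1·0.45 + 1·1 = 2.29.
ΔP = [f·L/D + ΣK]·(ρV²/2) = [0.0518·2.23/0.0209 + 2.29]·(998·0.5144²/2) = [5.527 + 2.29]·132 = 1032 Pa.
ΔP = 1032 Pa = 0.0103 bar.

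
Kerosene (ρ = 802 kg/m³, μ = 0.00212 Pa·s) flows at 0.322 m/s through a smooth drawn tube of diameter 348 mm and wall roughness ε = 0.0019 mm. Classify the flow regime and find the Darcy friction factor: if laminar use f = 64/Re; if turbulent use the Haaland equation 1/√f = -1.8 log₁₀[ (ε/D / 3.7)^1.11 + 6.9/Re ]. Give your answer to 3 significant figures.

Re = ρVD/μ = 802·0.322·0.348/0.00212 = 4.239e+04.
Re > 4000 → turbulent. ε/D = 1.9e-06/0.348 = 5.46e-06; Haaland: 1/√f = -1.8 log₁₀[3.37e-07 + 0.000163] = 6.818, so f = 0.02152.

f ≈ 0.0215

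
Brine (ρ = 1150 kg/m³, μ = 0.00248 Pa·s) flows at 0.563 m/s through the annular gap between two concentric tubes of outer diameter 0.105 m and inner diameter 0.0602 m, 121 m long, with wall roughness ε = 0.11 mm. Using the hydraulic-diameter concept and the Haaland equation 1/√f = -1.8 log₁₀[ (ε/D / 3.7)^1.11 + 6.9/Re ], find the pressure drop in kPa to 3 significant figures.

ΔP ≈ 16.3 kPa

Hydraulic diameter D_h = 4A/P = D_o - D_i = 0.105 - 0.0602 = 0.0448 m.
Re = ρVD_h/μ = 1150·0.563·0.0448/0.00248 = 1.17e+04.
ε/D_h = 0.00011/0.0448 = 0.00246; Haaland gives 1/√f = -1.8 log₁₀[0.000297+0.00059] = 5.494, so f = 0.03313.
ΔP = f(L/D_h)(ρV²/2) = 0.03313·121/0.0448·182.3 = 1.631e+04 Pa.
ΔP = 16.3 kPa.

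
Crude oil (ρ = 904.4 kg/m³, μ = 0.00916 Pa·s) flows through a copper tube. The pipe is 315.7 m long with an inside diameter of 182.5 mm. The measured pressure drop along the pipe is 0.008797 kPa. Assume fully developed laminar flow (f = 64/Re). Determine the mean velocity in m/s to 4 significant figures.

V ≈ 0.003166 m/s

For laminar flow, f = 64/Re with Re = ρVD/μ, so Darcy-Weisbach reduces to ΔP = 32μLV/D². Solving for V: V = ΔP·D²/(32μL) = 8.797·(0.1825)²/(32·0.00916·315.7) = 0.003166 m/s.
Check: Re = ρVD/μ = 904.4·0.003166·0.1825/0.00916 = 57.05 < 2300, so the laminar assumption holds.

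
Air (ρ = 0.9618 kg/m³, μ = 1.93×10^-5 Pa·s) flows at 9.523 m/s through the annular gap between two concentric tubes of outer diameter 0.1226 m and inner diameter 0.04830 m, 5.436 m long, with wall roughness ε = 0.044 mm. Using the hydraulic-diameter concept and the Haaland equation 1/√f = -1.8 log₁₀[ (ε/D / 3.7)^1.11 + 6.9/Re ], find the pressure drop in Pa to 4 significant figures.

Hydraulic diameter D_h = 4A/P = D_o - D_i = 0.1226 - 0.0483 = 0.0743 m.
Re = ρVD_h/μ = 0.9618·9.523·0.0743/1.93e-05 = 3.526e+04.
ε/D_h = 4.4e-05/0.0743 = 0.000592; Haaland gives 1/√f = -1.8 log₁₀[6.12e-05+0.000196] = 6.462, so f = 0.02394.
ΔP = f(L/D_h)(ρV²/2) = 0.02394·5.436/0.0743·43.61 = 76.4 Pa.

ΔP ≈ 76.40 Pa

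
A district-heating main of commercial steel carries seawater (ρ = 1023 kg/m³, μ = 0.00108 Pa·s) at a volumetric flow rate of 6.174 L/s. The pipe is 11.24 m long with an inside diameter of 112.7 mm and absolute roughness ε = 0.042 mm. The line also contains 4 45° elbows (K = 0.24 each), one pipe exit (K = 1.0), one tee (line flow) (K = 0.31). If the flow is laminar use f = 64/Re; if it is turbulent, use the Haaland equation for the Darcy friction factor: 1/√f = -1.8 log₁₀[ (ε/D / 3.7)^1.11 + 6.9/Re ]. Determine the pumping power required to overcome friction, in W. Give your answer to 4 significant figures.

P ≈ 5.257 W

Q = 6.174 L/s = 6.174/1000 = 0.006174 m³/s.
Cross-sectional area A = πD²/4 = π(0.1127)²/4 = 0.009976 m²; mean velocity V = Q/A = 0.006174/0.009976 = 0.6189 m/s.
Reynolds number Re = ρVD/μ = 1023 · 0.6189 · 0.1127 / 0.00108 = 6.607e+04.
Re > 4000 → turbulent. Relative roughness ε/D = 4.2e-05/0.1127 = 0.000373. Haaland: 1/√f = -1.8 log₁₀[(0.000373/3.7)^1.11 + 6.9/6.607e+04] = -1.8 log₁₀[3.66e-05 + 0.000104] = 6.931, so f = 0.02082.
Total minor-loss coefficient ΣK = 4·0.24 + 1·1 + 1·0.31 = 2.27.
ΔP = [f·L/D + ΣK]·(ρV²/2) = [0.02082·11.24/0.1127 + 2.27]·(1023·0.6189²/2) = [2.076 + 2.27]·195.9 = 851.5 Pa.
Pumping power P = QΔP = 0.006174·851.5 = 5.2572 W = 5.257 W.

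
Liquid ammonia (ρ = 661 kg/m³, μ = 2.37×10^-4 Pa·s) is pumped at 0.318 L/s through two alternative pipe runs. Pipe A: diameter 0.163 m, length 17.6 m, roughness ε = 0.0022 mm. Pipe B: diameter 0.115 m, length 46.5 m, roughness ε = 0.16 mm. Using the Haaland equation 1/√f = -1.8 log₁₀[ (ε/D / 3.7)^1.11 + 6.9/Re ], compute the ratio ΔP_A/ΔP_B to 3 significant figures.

ΔP_A/ΔP_B ≈ 0.0690

Pipe A: V = Q/A = 0.000318/0.02087 = 0.01524 m/s; Re = 6928; ε/D = 1.35e-05; Haaland → f = 0.03426; ΔP_A = f(L/D)(ρV²/2) = 0.2839 Pa.
Pipe B: V = Q/A = 0.000318/0.01039 = 0.03062 m/s; Re = 9820; ε/D = 0.00139; Haaland → f = 0.03285; ΔP_B = f(L/D)(ρV²/2) = 4.115 Pa.
ΔP_A/ΔP_B = 0.2839/4.115 = 0.0690.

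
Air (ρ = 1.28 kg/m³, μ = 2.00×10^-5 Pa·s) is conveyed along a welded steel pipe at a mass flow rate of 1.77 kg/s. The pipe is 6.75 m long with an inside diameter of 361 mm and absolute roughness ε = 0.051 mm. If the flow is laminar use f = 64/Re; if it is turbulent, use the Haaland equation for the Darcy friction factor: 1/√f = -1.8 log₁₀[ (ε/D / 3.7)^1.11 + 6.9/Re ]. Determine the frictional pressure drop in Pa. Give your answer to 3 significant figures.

A = πD²/4 = π(0.361)²/4 = 0.1024 m²; mean velocity V = ṁ/(ρA) = 1.77/(1.28 · 0.1024) = 13.51 m/s.
Reynolds number Re = ρVD/μ = 1.28 · 13.51 · 0.361 / 2e-05 = 3.121e+05.
Re > 4000 → turbulent. Relative roughness ε/D = 5.1e-05/0.361 = 0.000141. Haaland: 1/√f = -1.8 log₁₀[(0.000141/3.7)^1.11 + 6.9/3.121e+05] = -1.8 log₁₀[1.25e-05 + 2.21e-05] = 8.03, so f = 0.01551.
Darcy-Weisbach: ΔP = f(L/D)(ρV²/2) = 0.01551·(6.75/0.361)·(1.28·13.51²/2) = 0.01551·18.7·116.8 = 33.87 Pa.

ΔP ≈ 33.9 Pa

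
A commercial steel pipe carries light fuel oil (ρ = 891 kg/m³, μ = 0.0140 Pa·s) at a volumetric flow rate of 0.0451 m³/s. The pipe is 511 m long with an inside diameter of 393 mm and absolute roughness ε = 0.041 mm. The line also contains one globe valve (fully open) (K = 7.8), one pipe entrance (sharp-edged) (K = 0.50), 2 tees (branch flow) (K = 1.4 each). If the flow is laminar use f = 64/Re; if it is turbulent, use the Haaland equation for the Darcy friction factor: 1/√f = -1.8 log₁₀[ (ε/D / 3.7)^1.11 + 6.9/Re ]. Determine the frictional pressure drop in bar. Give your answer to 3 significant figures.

Cross-sectional area A = πD²/4 = π(0.393)²/4 = 0.1213 m²; mean velocity V = Q/A = 0.0451/0.1213 = 0.3718 m/s.
Reynolds number Re = ρVD/μ = 891 · 0.3718 · 0.393 / 0.014 = 9299.
Re > 4000 → turbulent. Relative roughness ε/D = 4.1e-05/0.393 = 0.000104. Haaland: 1/√f = -1.8 log₁₀[(0.000104/3.7)^1.11 + 6.9/9299] = -1.8 log₁₀[8.91e-06 + 0.000742] = 5.624, so f = 0.03162.
Total minor-loss coefficient ΣK = 1·7.8 + 1·0.5 + 2·1.4 = 11.1.
ΔP = [f·L/D + ΣK]·(ρV²/2) = [0.03162·511/0.393 + 11.1]·(891·0.3718²/2) = [41.11 + 11.1]·61.58 = 3215 Pa.
ΔP = 3215 Pa = 0.0322 bar.

ΔP ≈ 0.0322 bar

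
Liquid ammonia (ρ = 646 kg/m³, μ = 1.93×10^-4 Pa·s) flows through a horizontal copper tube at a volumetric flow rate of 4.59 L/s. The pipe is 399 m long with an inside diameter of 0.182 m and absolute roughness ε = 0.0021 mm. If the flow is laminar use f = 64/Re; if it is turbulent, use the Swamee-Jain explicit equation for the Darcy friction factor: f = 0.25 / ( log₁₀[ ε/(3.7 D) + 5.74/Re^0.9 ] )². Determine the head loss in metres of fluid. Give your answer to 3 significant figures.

Q = 4.59 L/s = 4.59/1000 = 0.00459 m³/s.
Cross-sectional area A = πD²/4 = π(0.182)²/4 = 0.02602 m²; mean velocity V = Q/A = 0.00459/0.02602 = 0.1764 m/s.
Reynolds number Re = ρVD/μ = 646 · 0.1764 · 0.182 / 0.000193 = 1.075e+05.
Re > 4000 → turbulent. Relative roughness ε/D = 2.1e-06/0.182 = 1.15e-05. Swamee-Jain: f = 0.25/(log₁₀[1.15e-05/3.7 + 5.74/1.075e+05^0.9])² = 0.25/(log₁₀[3.12e-06 + 0.00017])² = 0.25/(-3.761)² = 0.01767.
Darcy-Weisbach: ΔP = f(L/D)(ρV²/2) = 0.01767·(399/0.182)·(646·0.1764²/2) = 0.01767·2192·10.05 = 389.5 Pa.
Head loss h_f = ΔP/(ρg) = 389.5/(646·9.81) = 0.0615 m.

h_f ≈ 0.0615 m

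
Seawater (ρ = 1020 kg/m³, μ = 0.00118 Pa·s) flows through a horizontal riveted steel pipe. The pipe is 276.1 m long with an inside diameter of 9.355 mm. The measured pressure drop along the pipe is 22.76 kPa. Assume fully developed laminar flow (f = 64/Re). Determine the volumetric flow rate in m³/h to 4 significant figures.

Q ≈ 0.04728 m³/h

For laminar flow, f = 64/Re with Re = ρVD/μ, so Darcy-Weisbach reduces to ΔP = 32μLV/D². Solving for V: V = ΔP·D²/(32μL) = 2.276e+04·(0.009355)²/(32·0.00118·276.1) = 0.1911 m/s.
Check: Re = ρVD/μ = 1020·0.1911·0.009355/0.00118 = 1545 < 2300, so the laminar assumption holds.
Q = V·A = 0.1911·(π/4·0.009355²) = 1.313e-05 m³/s = 0.04728 m³/h.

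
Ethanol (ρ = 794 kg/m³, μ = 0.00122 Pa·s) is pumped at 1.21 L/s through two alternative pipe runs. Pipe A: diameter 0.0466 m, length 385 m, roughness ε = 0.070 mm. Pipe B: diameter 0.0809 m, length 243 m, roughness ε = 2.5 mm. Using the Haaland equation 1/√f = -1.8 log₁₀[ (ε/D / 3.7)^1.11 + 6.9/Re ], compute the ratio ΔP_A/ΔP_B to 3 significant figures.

ΔP_A/ΔP_B ≈ 11.7

Pipe A: V = Q/A = 0.00121/0.001706 = 0.7095 m/s; Re = 2.152e+04; ε/D = 0.0015; Haaland → f = 0.02821; ΔP_A = f(L/D)(ρV²/2) = 4.658e+04 Pa.
Pipe B: V = Q/A = 0.00121/0.00514 = 0.2354 m/s; Re = 1.239e+04; ε/D = 0.0309; Haaland → f = 0.06041; ΔP_B = f(L/D)(ρV²/2) = 3992 Pa.
ΔP_A/ΔP_B = 4.658e+04/3992 = 11.7.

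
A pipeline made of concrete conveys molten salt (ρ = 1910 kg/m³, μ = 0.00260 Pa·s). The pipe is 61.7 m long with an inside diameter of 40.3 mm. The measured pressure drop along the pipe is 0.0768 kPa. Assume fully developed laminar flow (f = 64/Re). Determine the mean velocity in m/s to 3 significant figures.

V ≈ 0.0243 m/s

For laminar flow, f = 64/Re with Re = ρVD/μ, so Darcy-Weisbach reduces to ΔP = 32μLV/D². Solving for V: V = ΔP·D²/(32μL) = 76.8·(0.0403)²/(32·0.0026·61.7) = 0.0243 m/s.
Check: Re = ρVD/μ = 1910·0.0243·0.0403/0.0026 = 719.3 < 2300, so the laminar assumption holds.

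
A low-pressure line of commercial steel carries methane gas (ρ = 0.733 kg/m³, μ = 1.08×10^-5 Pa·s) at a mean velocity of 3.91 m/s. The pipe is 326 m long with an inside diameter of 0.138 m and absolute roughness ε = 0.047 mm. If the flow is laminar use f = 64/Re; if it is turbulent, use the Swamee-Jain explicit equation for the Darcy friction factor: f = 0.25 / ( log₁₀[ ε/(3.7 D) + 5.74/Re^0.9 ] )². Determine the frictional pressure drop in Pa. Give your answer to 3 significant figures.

Reynolds number Re = ρVD/μ = 0.733 · 3.91 · 0.138 / 1.08e-05 = 3.662e+04.
Re > 4000 → turbulent. Relative roughness ε/D = 4.7e-05/0.138 = 0.000341. Swamee-Jain: f = 0.25/(log₁₀[0.000341/3.7 + 5.74/3.662e+04^0.9])² = 0.25/(log₁₀[9.2e-05 + 0.000448])² = 0.25/(-3.267)² = 0.02342.
Darcy-Weisbach: ΔP = f(L/D)(ρV²/2) = 0.02342·(326/0.138)·(0.733·3.91²/2) = 0.02342·2362·5.603 = 310 Pa.

ΔP ≈ 310 Pa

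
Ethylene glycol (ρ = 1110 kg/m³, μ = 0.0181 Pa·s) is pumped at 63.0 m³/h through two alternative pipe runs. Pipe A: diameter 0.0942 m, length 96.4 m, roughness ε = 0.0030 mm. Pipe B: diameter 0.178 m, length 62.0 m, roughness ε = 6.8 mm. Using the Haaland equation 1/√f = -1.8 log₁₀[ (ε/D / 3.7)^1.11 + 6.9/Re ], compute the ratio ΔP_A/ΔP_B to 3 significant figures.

ΔP_A/ΔP_B ≈ 15.6

Pipe A: V = Q/A = 0.0175/0.006969 = 2.511 m/s; Re = 1.451e+04; ε/D = 3.18e-05; Haaland → f = 0.02799; ΔP_A = f(L/D)(ρV²/2) = 1.002e+05 Pa.
Pipe B: V = Q/A = 0.0175/0.02488 = 0.7032 m/s; Re = 7677; ε/D = 0.0382; Haaland → f = 0.06701; ΔP_B = f(L/D)(ρV²/2) = 6406 Pa.
ΔP_A/ΔP_B = 1.002e+05/6406 = 15.6.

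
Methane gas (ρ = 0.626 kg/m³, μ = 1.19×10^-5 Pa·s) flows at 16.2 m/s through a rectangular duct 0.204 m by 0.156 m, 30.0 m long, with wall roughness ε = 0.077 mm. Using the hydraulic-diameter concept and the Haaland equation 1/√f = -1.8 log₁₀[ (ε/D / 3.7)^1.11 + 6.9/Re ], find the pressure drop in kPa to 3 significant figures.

ΔP ≈ 0.262 kPa

Hydraulic diameter D_h = 4A/P = 4·(0.204·0.156)/(2·(0.204+0.156)) = 0.1273/0.72 = 0.1768 m.
Re = ρVD_h/μ = 0.626·16.2·0.1768/1.19e-05 = 1.507e+05.
ε/D_h = 7.7e-05/0.1768 = 0.000436; Haaland gives 1/√f = -1.8 log₁₀[4.35e-05+4.58e-05] = 7.288, so f = 0.01882.
ΔP = f(L/D_h)(ρV²/2) = 0.01882·30/0.1768·82.14 = 262.4 Pa.
ΔP = 0.262 kPa.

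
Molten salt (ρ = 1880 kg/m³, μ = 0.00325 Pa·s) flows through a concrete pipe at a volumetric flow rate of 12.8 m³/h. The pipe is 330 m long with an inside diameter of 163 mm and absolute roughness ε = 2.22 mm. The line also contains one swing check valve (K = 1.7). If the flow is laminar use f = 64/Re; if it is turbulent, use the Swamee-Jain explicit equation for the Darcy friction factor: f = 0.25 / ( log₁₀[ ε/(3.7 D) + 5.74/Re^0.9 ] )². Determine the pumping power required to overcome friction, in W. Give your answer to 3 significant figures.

P ≈ 9.17 W

Q = 12.8 m³/h = 12.8/3600 = 0.003556 m³/s.
Cross-sectional area A = πD²/4 = π(0.163)²/4 = 0.02087 m²; mean velocity V = Q/A = 0.003556/0.02087 = 0.1704 m/s.
Reynolds number Re = ρVD/μ = 1880 · 0.1704 · 0.163 / 0.00325 = 1.607e+04.
Re > 4000 → turbulent. Relative roughness ε/D = 0.00222/0.163 = 0.0136. Swamee-Jain: f = 0.25/(log₁₀[0.0136/3.7 + 5.74/1.607e+04^0.9])² = 0.25/(log₁₀[0.00368 + 0.000941])² = 0.25/(-2.335)² = 0.04585.
Total minor-loss coefficient ΣK = 1·1.7 = 1.7.
ΔP = [f·L/D + ΣK]·(ρV²/2) = [0.04585·330/0.163 + 1.7]·(1880·0.1704²/2) = [92.82 + 1.7]·27.29 = 2579 Pa.
Pumping power P = QΔP = 0.003556·2579 = 9.171 W = 9.17 W.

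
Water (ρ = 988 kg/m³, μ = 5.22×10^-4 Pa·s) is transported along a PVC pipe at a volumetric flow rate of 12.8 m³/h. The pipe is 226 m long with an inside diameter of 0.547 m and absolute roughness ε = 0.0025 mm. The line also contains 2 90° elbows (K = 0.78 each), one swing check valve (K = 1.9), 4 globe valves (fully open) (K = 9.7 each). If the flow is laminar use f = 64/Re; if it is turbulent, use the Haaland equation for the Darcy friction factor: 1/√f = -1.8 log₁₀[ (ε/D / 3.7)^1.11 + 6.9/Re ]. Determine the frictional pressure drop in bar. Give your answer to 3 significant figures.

Q = 12.8 m³/h = 12.8/3600 = 0.003556 m³/s.
Cross-sectional area A = πD²/4 = π(0.547)²/4 = 0.235 m²; mean velocity V = Q/A = 0.003556/0.235 = 0.01513 m/s.
Reynolds number Re = ρVD/μ = 988 · 0.01513 · 0.547 / 0.000522 = 1.566e+04.
Re > 4000 → turbulent. Relative roughness ε/D = 2.5e-06/0.547 = 4.57e-06. Haaland: 1/√f = -1.8 log₁₀[(4.57e-06/3.7)^1.11 + 6.9/1.566e+04] = -1.8 log₁₀[2.77e-07 + 0.00044] = 6.04, so f = 0.02741.
Total minor-loss coefficient ΣK = 2·0.78 + 1·1.9 + 4·9.7 = 42.3.
ΔP = [f·L/D + ΣK]·(ρV²/2) = [0.02741·226/0.547 + 42.3]·(988·0.01513²/2) = [11.32 + 42.3]·0.1131 = 6.06 Pa.
ΔP = 6.06 Pa = 6.06×10^-5 bar.

ΔP ≈ 6.06×10^-5 bar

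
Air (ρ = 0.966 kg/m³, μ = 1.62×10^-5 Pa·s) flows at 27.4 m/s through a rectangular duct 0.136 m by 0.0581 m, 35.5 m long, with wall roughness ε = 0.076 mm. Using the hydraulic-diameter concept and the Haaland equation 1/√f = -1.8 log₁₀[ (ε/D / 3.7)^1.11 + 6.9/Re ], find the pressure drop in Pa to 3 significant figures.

Hydraulic diameter D_h = 4A/P = 4·(0.136·0.0581)/(2·(0.136+0.0581)) = 0.03161/0.3882 = 0.08142 m.
Re = ρVD_h/μ = 0.966·27.4·0.08142/1.62e-05 = 1.33e+05.
ε/D_h = 7.6e-05/0.08142 = 0.000933; Haaland gives 1/√f = -1.8 log₁₀[0.000101+5.19e-05] = 6.866, so f = 0.02121.
ΔP = f(L/D_h)(ρV²/2) = 0.02121·35.5/0.08142·362.6 = 3354 Pa.

ΔP ≈ 3350 Pa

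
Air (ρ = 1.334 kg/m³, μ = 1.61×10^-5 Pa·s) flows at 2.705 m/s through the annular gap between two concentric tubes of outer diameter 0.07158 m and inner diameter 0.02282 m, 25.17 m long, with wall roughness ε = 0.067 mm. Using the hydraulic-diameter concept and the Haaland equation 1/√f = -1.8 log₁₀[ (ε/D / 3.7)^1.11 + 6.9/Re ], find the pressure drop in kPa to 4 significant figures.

ΔP ≈ 0.08071 kPa

Hydraulic diameter D_h = 4A/P = D_o - D_i = 0.07158 - 0.02282 = 0.04876 m.
Re = ρVD_h/μ = 1.334·2.705·0.04876/1.61e-05 = 1.093e+04.
ε/D_h = 6.7e-05/0.04876 = 0.00137; Haaland gives 1/√f = -1.8 log₁₀[0.000156+0.000631] = 5.587, so f = 0.03204.
ΔP = f(L/D_h)(ρV²/2) = 0.03204·25.17/0.04876·4.88 = 80.71 Pa.
ΔP = 0.08071 kPa.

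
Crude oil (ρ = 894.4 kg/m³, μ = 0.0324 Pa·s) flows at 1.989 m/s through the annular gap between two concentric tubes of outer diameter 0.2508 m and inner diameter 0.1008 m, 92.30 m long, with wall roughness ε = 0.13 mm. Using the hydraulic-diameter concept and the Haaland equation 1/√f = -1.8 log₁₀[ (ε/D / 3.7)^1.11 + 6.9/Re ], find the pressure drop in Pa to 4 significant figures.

Hydraulic diameter D_h = 4A/P = D_o - D_i = 0.2508 - 0.1008 = 0.15 m.
Re = ρVD_h/μ = 894.4·1.989·0.15/0.0324 = 8236.
ε/D_h = 0.00013/0.15 = 0.000867; Haaland gives 1/√f = -1.8 log₁₀[9.34e-05+0.000838] = 5.456, so f = 0.0336.
ΔP = f(L/D_h)(ρV²/2) = 0.0336·92.3/0.15·1769 = 3.657e+04 Pa.

ΔP ≈ 36570 Pa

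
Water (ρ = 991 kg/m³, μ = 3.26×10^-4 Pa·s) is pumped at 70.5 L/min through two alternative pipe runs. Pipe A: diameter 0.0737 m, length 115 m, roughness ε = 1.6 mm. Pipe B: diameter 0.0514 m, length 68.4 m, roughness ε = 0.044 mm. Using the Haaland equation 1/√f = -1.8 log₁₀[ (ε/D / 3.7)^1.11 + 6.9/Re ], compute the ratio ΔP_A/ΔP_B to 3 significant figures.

ΔP_A/ΔP_B ≈ 0.650

Pipe A: V = Q/A = 0.001175/0.004266 = 0.2754 m/s; Re = 6.171e+04; ε/D = 0.0217; Haaland → f = 0.05089; ΔP_A = f(L/D)(ρV²/2) = 2985 Pa.
Pipe B: V = Q/A = 0.001175/0.002075 = 0.5663 m/s; Re = 8.848e+04; ε/D = 0.000856; Haaland → f = 0.02172; ΔP_B = f(L/D)(ρV²/2) = 4593 Pa.
ΔP_A/ΔP_B = 2985/4593 = 0.650.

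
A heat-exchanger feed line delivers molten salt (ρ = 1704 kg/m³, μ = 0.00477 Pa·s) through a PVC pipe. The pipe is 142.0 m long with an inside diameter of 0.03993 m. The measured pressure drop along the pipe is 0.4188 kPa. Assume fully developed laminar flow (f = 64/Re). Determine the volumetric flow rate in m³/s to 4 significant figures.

For laminar flow, f = 64/Re with Re = ρVD/μ, so Darcy-Weisbach reduces to ΔP = 32μLV/D². Solving for V: V = ΔP·D²/(32μL) = 418.8·(0.03993)²/(32·0.00477·142) = 0.03081 m/s.
Check: Re = ρVD/μ = 1704·0.03081·0.03993/0.00477 = 439.4 < 2300, so the laminar assumption holds.
Q = V·A = 0.03081·(π/4·0.03993²) = 3.858e-05 m³/s = 3.858×10^-5 m³/s.

Q ≈ 3.858×10^-5 m³/s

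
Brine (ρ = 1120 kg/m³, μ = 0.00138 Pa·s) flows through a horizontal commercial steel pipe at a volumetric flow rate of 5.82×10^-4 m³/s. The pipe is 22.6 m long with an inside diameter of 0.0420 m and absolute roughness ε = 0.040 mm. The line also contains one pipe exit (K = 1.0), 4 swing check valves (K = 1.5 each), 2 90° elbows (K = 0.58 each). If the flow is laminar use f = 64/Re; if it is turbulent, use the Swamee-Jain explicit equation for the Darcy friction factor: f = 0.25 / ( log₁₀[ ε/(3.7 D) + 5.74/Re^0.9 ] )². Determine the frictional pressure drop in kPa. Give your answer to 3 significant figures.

ΔP ≈ 2.40 kPa

Cross-sectional area A = πD²/4 = π(0.042)²/4 = 0.001385 m²; mean velocity V = Q/A = 0.000582/0.001385 = 0.4201 m/s.
Reynolds number Re = ρVD/μ = 1120 · 0.4201 · 0.042 / 0.00138 = 1.432e+04.
Re > 4000 → turbulent. Relative roughness ε/D = 4e-05/0.042 = 0.000952. Swamee-Jain: f = 0.25/(log₁₀[0.000952/3.7 + 5.74/1.432e+04^0.9])² = 0.25/(log₁₀[0.000257 + 0.00104])² = 0.25/(-2.886)² = 0.03002.
Total minor-loss coefficient ΣK = 1·1 + 4·1.5 + 2·0.58 = 8.16.
ΔP = [f·L/D + ΣK]·(ρV²/2) = [0.03002·22.6/0.042 + 8.16]·(1120·0.4201²/2) = [16.15 + 8.16]·98.82 = 2403 Pa.
ΔP = 2403 Pa = 2.40 kPa.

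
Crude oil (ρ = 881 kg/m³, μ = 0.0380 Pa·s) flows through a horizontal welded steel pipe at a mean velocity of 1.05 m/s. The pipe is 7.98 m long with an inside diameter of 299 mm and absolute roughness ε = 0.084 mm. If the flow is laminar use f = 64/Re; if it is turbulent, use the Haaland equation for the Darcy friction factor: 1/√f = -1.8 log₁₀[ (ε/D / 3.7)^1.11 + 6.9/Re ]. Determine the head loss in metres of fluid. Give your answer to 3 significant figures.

Reynolds number Re = ρVD/μ = 881 · 1.05 · 0.299 / 0.038 = 7279.
Re > 4000 → turbulent. Relative roughness ε/D = 8.4e-05/0.299 = 0.000281. Haaland: 1/√f = -1.8 log₁₀[(0.000281/3.7)^1.11 + 6.9/7279] = -1.8 log₁₀[2.67e-05 + 0.000948] = 5.42, so f = 0.03404.
Darcy-Weisbach: ΔP = f(L/D)(ρV²/2) = 0.03404·(7.98/0.299)·(881·1.05²/2) = 0.03404·26.69·485.7 = 441.2 Pa.
Head loss h_f = ΔP/(ρg) = 441.2/(881·9.81) = 0.0511 m.

h_f ≈ 0.0511 m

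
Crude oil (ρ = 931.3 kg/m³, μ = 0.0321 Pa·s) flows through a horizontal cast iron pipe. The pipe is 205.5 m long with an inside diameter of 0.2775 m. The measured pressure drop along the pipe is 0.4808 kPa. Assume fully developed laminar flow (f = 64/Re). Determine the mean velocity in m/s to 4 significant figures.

For laminar flow, f = 64/Re with Re = ρVD/μ, so Darcy-Weisbach reduces to ΔP = 32μLV/D². Solving for V: V = ΔP·D²/(32μL) = 480.8·(0.2775)²/(32·0.0321·205.5) = 0.1754 m/s.
Check: Re = ρVD/μ = 931.3·0.1754·0.2775/0.0321 = 1412 < 2300, so the laminar assumption holds.

V ≈ 0.1754 m/s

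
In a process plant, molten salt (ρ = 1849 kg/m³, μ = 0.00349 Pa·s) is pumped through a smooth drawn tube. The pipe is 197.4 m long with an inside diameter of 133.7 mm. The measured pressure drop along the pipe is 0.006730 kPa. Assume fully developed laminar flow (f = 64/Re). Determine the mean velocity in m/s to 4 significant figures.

For laminar flow, f = 64/Re with Re = ρVD/μ, so Darcy-Weisbach reduces to ΔP = 32μLV/D². Solving for V: V = ΔP·D²/(32μL) = 6.73·(0.1337)²/(32·0.00349·197.4) = 0.005457 m/s.
Check: Re = ρVD/μ = 1849·0.005457·0.1337/0.00349 = 386.5 < 2300, so the laminar assumption holds.

V ≈ 0.005457 m/s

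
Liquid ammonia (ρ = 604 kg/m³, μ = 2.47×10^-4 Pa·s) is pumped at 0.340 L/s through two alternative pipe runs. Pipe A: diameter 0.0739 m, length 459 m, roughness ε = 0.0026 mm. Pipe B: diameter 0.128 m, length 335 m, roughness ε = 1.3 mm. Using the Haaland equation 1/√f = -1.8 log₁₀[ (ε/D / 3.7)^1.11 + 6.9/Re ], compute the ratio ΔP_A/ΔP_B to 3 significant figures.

ΔP_A/ΔP_B ≈ 13.6

Pipe A: V = Q/A = 0.00034/0.004289 = 0.07927 m/s; Re = 1.432e+04; ε/D = 3.52e-05; Haaland → f = 0.02809; ΔP_A = f(L/D)(ρV²/2) = 331.1 Pa.
Pipe B: V = Q/A = 0.00034/0.01287 = 0.02642 m/s; Re = 8270; ε/D = 0.0102; Haaland → f = 0.04414; ΔP_B = f(L/D)(ρV²/2) = 24.36 Pa.
ΔP_A/ΔP_B = 331.1/24.36 = 13.6.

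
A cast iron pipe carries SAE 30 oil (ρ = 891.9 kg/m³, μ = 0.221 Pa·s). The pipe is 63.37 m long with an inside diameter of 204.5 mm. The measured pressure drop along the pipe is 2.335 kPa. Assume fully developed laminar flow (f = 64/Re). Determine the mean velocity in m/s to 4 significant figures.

V ≈ 0.2179 m/s

For laminar flow, f = 64/Re with Re = ρVD/μ, so Darcy-Weisbach reduces to ΔP = 32μLV/D². Solving for V: V = ΔP·D²/(32μL) = 2335·(0.2045)²/(32·0.221·63.37) = 0.2179 m/s.
Check: Re = ρVD/μ = 891.9·0.2179·0.2045/0.221 = 179.8 < 2300, so the laminar assumption holds.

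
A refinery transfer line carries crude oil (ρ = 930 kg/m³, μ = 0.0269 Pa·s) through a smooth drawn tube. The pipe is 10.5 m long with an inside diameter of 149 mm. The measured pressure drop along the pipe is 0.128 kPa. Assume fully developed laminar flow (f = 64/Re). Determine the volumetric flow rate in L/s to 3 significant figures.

For laminar flow, f = 64/Re with Re = ρVD/μ, so Darcy-Weisbach reduces to ΔP = 32μLV/D². Solving for V: V = ΔP·D²/(32μL) = 128·(0.149)²/(32·0.0269·10.5) = 0.3144 m/s.
Check: Re = ρVD/μ = 930·0.3144·0.149/0.0269 = 1620 < 2300, so the laminar assumption holds.
Q = V·A = 0.3144·(π/4·0.149²) = 0.005482 m³/s = 5.48 L/s.

Q ≈ 5.48 L/s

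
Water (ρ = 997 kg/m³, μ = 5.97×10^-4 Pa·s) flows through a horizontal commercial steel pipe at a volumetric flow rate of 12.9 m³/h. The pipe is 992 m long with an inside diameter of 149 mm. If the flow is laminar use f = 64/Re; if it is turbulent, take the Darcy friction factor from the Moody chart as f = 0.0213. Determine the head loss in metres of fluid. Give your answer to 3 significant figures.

h_f ≈ 0.305 m

Q = 12.9 m³/h = 12.9/3600 = 0.003583 m³/s.
Cross-sectional area A = πD²/4 = π(0.149)²/4 = 0.01744 m²; mean velocity V = Q/A = 0.003583/0.01744 = 0.2055 m/s.
Reynolds number Re = ρVD/μ = 997 · 0.2055 · 0.149 / 0.000597 = 5.114e+04.
Re > 4000 → turbulent; use the Moody-chart value f = 0.0213.
Darcy-Weisbach: ΔP = f(L/D)(ρV²/2) = 0.0213·(992/0.149)·(997·0.2055²/2) = 0.0213·6658·21.05 = 2986 Pa.
Head loss h_f = ΔP/(ρg) = 2986/(997·9.81) = 0.305 m.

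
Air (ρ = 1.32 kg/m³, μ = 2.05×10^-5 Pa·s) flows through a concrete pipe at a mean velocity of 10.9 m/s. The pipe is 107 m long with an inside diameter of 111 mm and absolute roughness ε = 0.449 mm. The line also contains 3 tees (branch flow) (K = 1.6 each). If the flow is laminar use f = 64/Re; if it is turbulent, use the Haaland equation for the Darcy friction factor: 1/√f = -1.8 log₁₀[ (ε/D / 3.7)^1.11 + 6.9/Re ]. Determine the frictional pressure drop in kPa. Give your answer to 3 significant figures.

ΔP ≈ 2.63 kPa

Reynolds number Re = ρVD/μ = 1.32 · 10.9 · 0.111 / 2.05e-05 = 7.791e+04.
Re > 4000 → turbulent. Relative roughness ε/D = 0.000449/0.111 = 0.00405. Haaland: 1/√f = -1.8 log₁₀[(0.00405/3.7)^1.11 + 6.9/7.791e+04] = -1.8 log₁₀[0.000516 + 8.86e-05] = 5.793, so f = 0.0298.
Total minor-loss coefficient ΣK = 3·1.6 = 4.8.
ΔP = [f·L/D + ΣK]·(ρV²/2) = [0.0298·107/0.111 + 4.8]·(1.32·10.9²/2) = [28.73 + 4.8]·78.41 = 2629 Pa.
ΔP = 2629 Pa = 2.63 kPa.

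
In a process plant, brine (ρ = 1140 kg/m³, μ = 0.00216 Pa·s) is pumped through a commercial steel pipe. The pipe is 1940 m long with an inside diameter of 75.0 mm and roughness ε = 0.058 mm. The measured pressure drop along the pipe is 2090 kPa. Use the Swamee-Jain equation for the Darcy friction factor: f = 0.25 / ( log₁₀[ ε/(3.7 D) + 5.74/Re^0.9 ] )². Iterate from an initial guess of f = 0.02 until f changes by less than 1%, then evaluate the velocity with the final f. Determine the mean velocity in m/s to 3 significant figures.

V ≈ 2.57 m/s

Rearranging Darcy-Weisbach: V = √(2·ΔP·D/(f·L·ρ)). With ε/D = 5.8e-05/0.075 = 0.000773, iterate starting from f = 0.02:
  f = 0.02 → V = √(2·2.09e+06·0.075/(0.02·1940·1140)) = 2.662 m/s; Re = ρVD/μ = 1.054e+05; f → 0.0214
  f = 0.0214 → V = 2.574 m/s; Re = 1.019e+05; f → 0.02148
Converged (Δf/f < 1%). With the final f = 0.02148: V = √(2·2.09e+06·0.075/(0.02148·1940·1140)) = 2.569 m/s.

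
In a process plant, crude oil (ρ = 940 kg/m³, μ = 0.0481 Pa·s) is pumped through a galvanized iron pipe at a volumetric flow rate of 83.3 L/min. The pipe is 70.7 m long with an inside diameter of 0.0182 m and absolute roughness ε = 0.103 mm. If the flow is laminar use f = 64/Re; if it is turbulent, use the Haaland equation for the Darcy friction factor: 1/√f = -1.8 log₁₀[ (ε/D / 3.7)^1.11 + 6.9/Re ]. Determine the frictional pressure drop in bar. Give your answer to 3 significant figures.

Q = 83.3 L/min = 83.3/60000 = 0.001388 m³/s.
Cross-sectional area A = πD²/4 = π(0.0182)²/4 = 0.0002602 m²; mean velocity V = Q/A = 0.001388/0.0002602 = 5.337 m/s.
Reynolds number Re = ρVD/μ = 940 · 5.337 · 0.0182 / 0.0481 = 1898.
Re < 2300 → laminar flow, so f = 64/Re = 64/1898 = 0.03372 (the turbulent correlation is not needed).
Darcy-Weisbach: ΔP = f(L/D)(ρV²/2) = 0.03372·(70.7/0.0182)·(940·5.337²/2) = 0.03372·3885·1.339e+04 = 1.753e+06 Pa.
ΔP = 1.753e+06 Pa = 17.5 bar.

ΔP ≈ 17.5 bar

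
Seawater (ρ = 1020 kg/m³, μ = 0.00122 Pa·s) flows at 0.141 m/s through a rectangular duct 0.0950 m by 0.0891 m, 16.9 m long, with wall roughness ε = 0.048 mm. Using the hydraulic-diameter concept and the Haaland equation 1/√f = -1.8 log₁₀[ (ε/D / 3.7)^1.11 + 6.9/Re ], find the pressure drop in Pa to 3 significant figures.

ΔP ≈ 57.5 Pa

Hydraulic diameter D_h = 4A/P = 4·(0.095·0.0891)/(2·(0.095+0.0891)) = 0.03386/0.3682 = 0.09196 m.
Re = ρVD_h/μ = 1020·0.141·0.09196/0.00122 = 1.084e+04.
ε/D_h = 4.8e-05/0.09196 = 0.000522; Haaland gives 1/√f = -1.8 log₁₀[5.32e-05+0.000637] = 5.69, so f = 0.03088.
ΔP = f(L/D_h)(ρV²/2) = 0.03088·16.9/0.09196·10.14 = 57.55 Pa.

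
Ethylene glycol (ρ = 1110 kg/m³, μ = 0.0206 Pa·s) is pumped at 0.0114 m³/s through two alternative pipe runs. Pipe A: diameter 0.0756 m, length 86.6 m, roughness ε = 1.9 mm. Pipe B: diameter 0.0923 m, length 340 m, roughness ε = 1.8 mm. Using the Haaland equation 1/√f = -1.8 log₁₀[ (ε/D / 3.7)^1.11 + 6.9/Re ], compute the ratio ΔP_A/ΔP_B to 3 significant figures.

Pipe A: V = Q/A = 0.0114/0.004489 = 2.54 m/s; Re = 1.035e+04; ε/D = 0.0251; Haaland → f = 0.05645; ΔP_A = f(L/D)(ρV²/2) = 2.315e+05 Pa.
Pipe B: V = Q/A = 0.0114/0.006691 = 1.704 m/s; Re = 8474; ε/D = 0.0195; Haaland → f = 0.05256; ΔP_B = f(L/D)(ρV²/2) = 3.119e+05 Pa.
ΔP_A/ΔP_B = 2.315e+05/3.119e+05 = 0.742.

ΔP_A/ΔP_B ≈ 0.742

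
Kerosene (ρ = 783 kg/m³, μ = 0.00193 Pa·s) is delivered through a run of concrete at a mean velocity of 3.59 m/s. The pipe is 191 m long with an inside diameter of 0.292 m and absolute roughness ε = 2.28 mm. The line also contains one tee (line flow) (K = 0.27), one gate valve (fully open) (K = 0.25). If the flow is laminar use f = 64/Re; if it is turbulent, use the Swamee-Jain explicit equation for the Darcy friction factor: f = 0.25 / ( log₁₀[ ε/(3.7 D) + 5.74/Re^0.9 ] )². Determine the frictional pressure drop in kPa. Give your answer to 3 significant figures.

Reynolds number Re = ρVD/μ = 783 · 3.59 · 0.292 / 0.00193 = 4.253e+05.
Re > 4000 → turbulent. Relative roughness ε/D = 0.00228/0.292 = 0.00781. Swamee-Jain: f = 0.25/(log₁₀[0.00781/3.7 + 5.74/4.253e+05^0.9])² = 0.25/(log₁₀[0.00211 + 4.93e-05])² = 0.25/(-2.666)² = 0.03518.
Total minor-loss coefficient ΣK = 1·0.27 + 1·0.25 = 0.52.
ΔP = [f·L/D + ΣK]·(ρV²/2) = [0.03518·191/0.292 + 0.52]·(783·3.59²/2) = [23.01 + 0.52]·5046 = 1.187e+05 Pa.
ΔP = 1.187e+05 Pa = 119 kPa.

ΔP ≈ 119 kPa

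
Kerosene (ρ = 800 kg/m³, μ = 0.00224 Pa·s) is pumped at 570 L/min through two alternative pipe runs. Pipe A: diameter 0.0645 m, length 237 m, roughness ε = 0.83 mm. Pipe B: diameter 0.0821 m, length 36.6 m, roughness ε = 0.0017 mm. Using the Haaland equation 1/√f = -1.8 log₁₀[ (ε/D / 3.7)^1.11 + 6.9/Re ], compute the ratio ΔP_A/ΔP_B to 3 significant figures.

Pipe A: V = Q/A = 0.0095/0.003267 = 2.907 m/s; Re = 6.698e+04; ε/D = 0.0129; Haaland → f = 0.04216; ΔP_A = f(L/D)(ρV²/2) = 5.238e+05 Pa.
Pipe B: V = Q/A = 0.0095/0.005294 = 1.795 m/s; Re = 5.262e+04; ε/D = 2.07e-05; Haaland → f = 0.02053; ΔP_B = f(L/D)(ρV²/2) = 1.179e+04 Pa.
ΔP_A/ΔP_B = 5.238e+05/1.179e+04 = 44.4.

ΔP_A/ΔP_B ≈ 44.4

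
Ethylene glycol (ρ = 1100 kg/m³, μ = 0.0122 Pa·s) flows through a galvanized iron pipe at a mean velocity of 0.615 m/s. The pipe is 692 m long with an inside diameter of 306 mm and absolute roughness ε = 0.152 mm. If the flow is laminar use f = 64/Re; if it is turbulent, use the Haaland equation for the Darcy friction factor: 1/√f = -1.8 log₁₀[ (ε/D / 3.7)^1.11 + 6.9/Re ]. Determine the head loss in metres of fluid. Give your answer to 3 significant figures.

Reynolds number Re = ρVD/μ = 1100 · 0.615 · 0.306 / 0.0122 = 1.697e+04.
Re > 4000 → turbulent. Relative roughness ε/D = 0.000152/0.306 = 0.000497. Haaland: 1/√f = -1.8 log₁₀[(0.000497/3.7)^1.11 + 6.9/1.697e+04] = -1.8 log₁₀[5.03e-05 + 0.000407] = 6.012, so f = 0.02767.
Darcy-Weisbach: ΔP = f(L/D)(ρV²/2) = 0.02767·(692/0.306)·(1100·0.615²/2) = 0.02767·2261·208 = 1.301e+04 Pa.
Head loss h_f = ΔP/(ρg) = 1.301e+04/(1100·9.81) = 1.21 m.

h_f ≈ 1.21 m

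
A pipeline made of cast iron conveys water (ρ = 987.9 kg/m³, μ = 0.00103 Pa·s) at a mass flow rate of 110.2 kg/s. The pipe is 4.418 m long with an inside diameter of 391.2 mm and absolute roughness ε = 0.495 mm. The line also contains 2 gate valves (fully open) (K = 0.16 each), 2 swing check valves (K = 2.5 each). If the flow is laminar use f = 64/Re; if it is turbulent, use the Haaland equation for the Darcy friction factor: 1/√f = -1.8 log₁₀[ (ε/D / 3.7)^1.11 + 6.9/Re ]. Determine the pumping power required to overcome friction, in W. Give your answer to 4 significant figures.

A = πD²/4 = π(0.3912)²/4 = 0.1202 m²; mean velocity V = ṁ/(ρA) = 110.2/(987.9 · 0.1202) = 0.9281 m/s.
Reynolds number Re = ρVD/μ = 987.9 · 0.9281 · 0.3912 / 0.00103 = 3.482e+05.
Re > 4000 → turbulent. Relative roughness ε/D = 0.000495/0.3912 = 0.00127. Haaland: 1/√f = -1.8 log₁₀[(0.00127/3.7)^1.11 + 6.9/3.482e+05] = -1.8 log₁₀[0.000142 + 1.98e-05] = 6.823, so f = 0.02148.
Total minor-loss coefficient ΣK = 2·0.16 + 2·2.5 = 5.32.
ΔP = [f·L/D + ΣK]·(ρV²/2) = [0.02148·4.418/0.3912 + 5.32]·(987.9·0.9281²/2) = [0.2426 + 5.32]·425.4 = 2367 Pa.
Q = ṁ/ρ = 110.2/987.9 = 0.1115 m³/s.
Pumping power P = QΔP = 0.1115·2367 = 263.99 W = 264.0 W.

P ≈ 264.0 W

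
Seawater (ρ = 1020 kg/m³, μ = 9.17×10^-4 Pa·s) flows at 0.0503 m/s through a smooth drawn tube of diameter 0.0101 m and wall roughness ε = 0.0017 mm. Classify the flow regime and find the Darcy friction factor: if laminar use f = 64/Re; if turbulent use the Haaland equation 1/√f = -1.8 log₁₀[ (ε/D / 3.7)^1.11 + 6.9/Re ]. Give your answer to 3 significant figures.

f ≈ 0.113

Re = ρVD/μ = 1020·0.0503·0.0101/0.000917 = 565.1.
Re < 2300 → laminar, so f = 64/Re = 0.1133 (roughness is irrelevant in laminar flow).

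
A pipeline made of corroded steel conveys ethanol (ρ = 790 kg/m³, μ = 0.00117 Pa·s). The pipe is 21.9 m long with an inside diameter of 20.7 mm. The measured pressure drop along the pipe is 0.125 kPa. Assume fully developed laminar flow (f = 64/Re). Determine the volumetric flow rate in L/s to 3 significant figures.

For laminar flow, f = 64/Re with Re = ρVD/μ, so Darcy-Weisbach reduces to ΔP = 32μLV/D². Solving for V: V = ΔP·D²/(32μL) = 125·(0.0207)²/(32·0.00117·21.9) = 0.06532 m/s.
Check: Re = ρVD/μ = 790·0.06532·0.0207/0.00117 = 913 < 2300, so the laminar assumption holds.
Q = V·A = 0.06532·(π/4·0.0207²) = 2.198e-05 m³/s = 0.0220 L/s.

Q ≈ 0.0220 L/s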